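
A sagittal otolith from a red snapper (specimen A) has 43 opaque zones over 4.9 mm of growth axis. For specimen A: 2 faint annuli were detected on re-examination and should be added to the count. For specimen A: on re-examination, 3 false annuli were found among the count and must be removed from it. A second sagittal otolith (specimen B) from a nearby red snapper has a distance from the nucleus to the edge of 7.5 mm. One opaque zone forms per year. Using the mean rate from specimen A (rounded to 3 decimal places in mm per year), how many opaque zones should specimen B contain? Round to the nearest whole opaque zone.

Specimen A: after corrections the count is 43 − 3 + 2 = 42 opaque zones.
A: 4.9 mm over 42 years gives 4.9 / 42 ≈ 0.117 mm/year.
B spans 7.5 / 0.117 = 64.10 years ≈ 64 opaque zones.

64 opaque zones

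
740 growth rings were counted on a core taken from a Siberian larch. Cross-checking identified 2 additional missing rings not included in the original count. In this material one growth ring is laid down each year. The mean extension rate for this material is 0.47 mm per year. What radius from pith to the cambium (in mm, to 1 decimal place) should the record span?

348.7 mm

After corrections the count is 740 + 2 = 742 growth rings.
Length ≈ 0.47 × 742 = 348.7 mm.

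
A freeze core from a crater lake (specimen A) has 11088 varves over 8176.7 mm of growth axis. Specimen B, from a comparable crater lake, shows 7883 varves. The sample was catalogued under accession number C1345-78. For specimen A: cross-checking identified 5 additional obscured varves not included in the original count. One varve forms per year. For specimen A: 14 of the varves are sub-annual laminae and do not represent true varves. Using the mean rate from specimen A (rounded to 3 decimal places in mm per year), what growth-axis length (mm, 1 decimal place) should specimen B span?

Specimen A: correcting the raw count gives 11088 − 14 + 5 = 11079 true varves.
A: 8176.7 mm over 11079 years gives 8176.7 / 11079 ≈ 0.738 mm per year.
For B, 0.738 mm/year × 7883 years = 5817.7 mm.

5817.7 mm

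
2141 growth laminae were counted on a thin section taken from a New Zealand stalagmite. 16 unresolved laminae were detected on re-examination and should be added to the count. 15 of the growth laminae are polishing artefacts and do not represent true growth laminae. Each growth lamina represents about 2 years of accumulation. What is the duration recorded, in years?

True growth lamina count = 2141 − 15 + 16 = 2142.
At 2 years per growth lamina, 2142 × 2 = 4284 years.

4284 years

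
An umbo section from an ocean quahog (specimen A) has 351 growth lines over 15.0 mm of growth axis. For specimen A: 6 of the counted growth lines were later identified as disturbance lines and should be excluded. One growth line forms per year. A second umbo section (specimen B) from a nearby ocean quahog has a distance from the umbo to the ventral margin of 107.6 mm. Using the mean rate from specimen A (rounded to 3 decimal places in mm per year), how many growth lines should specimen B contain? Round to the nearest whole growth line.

Specimen A: after corrections the count is 351 − 6 = 345 growth lines.
A: Extension rate ≈ 15.0 / 345 = 0.043 mm per year.
B spans 107.6 / 0.043 = 2502.33 years ≈ 2502 growth lines.

2502 growth lines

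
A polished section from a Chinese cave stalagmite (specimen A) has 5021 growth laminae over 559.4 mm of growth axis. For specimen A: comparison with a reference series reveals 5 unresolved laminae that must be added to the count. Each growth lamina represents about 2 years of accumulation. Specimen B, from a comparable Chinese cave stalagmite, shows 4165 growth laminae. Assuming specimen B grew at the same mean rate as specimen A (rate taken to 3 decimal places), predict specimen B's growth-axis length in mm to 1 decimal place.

Specimen A: true growth lamina count = 5021 + 5 = 5026.
Specimen A: at 2 years per growth lamina, 5026 × 2 = 10052 years.
A: 559.4 mm over 10052 years gives 559.4 / 10052 ≈ 0.056 mm/year.
Specimen B: at 2 years per growth lamina, 4165 × 2 = 8330 years. For B, 0.056 mm/year × 8330 years = 466.5 mm.

466.5 mm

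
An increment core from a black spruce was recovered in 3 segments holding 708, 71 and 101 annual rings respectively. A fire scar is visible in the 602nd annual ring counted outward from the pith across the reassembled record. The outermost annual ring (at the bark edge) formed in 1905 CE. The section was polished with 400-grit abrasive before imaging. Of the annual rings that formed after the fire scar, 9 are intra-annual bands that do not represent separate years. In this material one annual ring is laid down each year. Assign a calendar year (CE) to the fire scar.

Total annual rings = 708 + 71 + 101 = 880.
880 − 602 = 278 annual rings lie beyond the fire scar toward the bark edge.
278 − 9 false = 269 true annual rings after the fire scar.
The annual ring at the bark edge is 1905 CE, so the fire scar dates to 1905 − 269 = 1636 CE.

1636 CE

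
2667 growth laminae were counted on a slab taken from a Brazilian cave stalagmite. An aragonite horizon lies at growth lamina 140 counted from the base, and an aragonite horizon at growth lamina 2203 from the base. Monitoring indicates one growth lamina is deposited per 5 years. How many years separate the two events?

Separation: 2203 − 140 = 2063 growth laminae.
Multiplying by 5 years per growth lamina: 2063 × 5 = 10315 years.

10315 years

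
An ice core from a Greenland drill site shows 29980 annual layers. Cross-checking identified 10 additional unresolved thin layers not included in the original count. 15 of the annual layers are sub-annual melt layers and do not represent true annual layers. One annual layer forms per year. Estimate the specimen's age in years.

29975 years

True annual layer count = 29980 − 15 + 10 = 29975.
One annual layer per year makes the duration 29975 years.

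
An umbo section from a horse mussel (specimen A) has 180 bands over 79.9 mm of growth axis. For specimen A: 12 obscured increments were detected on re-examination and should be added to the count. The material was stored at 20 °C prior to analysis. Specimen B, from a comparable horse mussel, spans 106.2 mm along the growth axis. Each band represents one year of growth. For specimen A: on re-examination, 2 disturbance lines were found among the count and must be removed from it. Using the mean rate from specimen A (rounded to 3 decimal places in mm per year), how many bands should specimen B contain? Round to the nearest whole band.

252 bands

Specimen A: adjusted count: 180 − 2 + 12 = 190 bands.
A: 79.9 mm over 190 years gives 79.9 / 190 ≈ 0.421 mm/yr.
B spans 106.2 / 0.421 = 252.26 years ≈ 252 bands.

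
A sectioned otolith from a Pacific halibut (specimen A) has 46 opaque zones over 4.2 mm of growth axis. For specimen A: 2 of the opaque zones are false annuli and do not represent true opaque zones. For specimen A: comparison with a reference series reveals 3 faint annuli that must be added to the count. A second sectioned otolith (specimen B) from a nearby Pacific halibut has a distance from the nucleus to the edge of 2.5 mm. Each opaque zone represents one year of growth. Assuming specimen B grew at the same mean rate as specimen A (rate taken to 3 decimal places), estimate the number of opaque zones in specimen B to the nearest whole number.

28 opaque zones

Specimen A: after corrections the count is 46 − 2 + 3 = 47 opaque zones.
A: Extension rate ≈ 4.2 / 47 = 0.089 mm/yr.
B spans 2.5 / 0.089 = 28.09 years ≈ 28 opaque zones.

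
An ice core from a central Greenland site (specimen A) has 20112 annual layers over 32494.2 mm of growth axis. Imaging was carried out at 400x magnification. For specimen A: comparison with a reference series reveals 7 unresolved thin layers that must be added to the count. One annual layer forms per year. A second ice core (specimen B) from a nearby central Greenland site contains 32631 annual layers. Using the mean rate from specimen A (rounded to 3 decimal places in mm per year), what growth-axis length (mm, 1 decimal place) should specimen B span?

Specimen A: correcting the raw count gives 20112 + 7 = 20119 true annual layers.
A: Mean rate = 32494.2 mm / 20119 years ≈ 1.615 mm/year.
For B, 1.615 mm/year × 32631 years = 52699.1 mm.

52699.1 mm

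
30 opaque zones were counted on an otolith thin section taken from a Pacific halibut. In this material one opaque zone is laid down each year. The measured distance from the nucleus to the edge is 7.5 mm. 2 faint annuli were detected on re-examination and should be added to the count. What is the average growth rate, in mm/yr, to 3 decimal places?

After corrections the count is 30 + 2 = 32 opaque zones.
Extension rate ≈ 7.5 / 32 = 0.234 mm/yr.

0.234 mm/yr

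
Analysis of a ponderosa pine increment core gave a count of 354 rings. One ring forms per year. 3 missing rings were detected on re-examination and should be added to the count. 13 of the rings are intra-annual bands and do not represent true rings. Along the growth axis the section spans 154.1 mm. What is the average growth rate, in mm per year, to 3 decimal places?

0.448 mm per year

After corrections the count is 354 − 13 + 3 = 344 rings.
Extension rate ≈ 154.1 / 344 = 0.448 mm per year.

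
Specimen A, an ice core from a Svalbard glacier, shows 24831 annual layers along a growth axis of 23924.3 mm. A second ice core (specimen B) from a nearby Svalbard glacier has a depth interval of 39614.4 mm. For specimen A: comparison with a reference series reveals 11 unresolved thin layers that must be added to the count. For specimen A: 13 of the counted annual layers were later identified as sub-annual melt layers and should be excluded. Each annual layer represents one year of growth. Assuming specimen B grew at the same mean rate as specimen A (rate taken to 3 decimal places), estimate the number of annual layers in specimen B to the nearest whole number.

Specimen A: adjusted count: 24831 − 13 + 11 = 24829 annual layers.
A: Extension rate ≈ 23924.3 / 24829 = 0.964 mm per year.
B spans 39614.4 / 0.964 = 41093.78 years ≈ 41094 annual layers.

41094 annual layers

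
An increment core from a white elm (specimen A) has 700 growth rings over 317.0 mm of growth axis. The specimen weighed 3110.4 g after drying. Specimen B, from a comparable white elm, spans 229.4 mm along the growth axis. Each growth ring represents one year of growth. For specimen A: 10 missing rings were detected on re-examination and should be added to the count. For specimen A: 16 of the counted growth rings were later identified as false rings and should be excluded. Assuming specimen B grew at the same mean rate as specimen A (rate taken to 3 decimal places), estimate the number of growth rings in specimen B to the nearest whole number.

502 growth rings

Specimen A: correcting the raw count gives 700 − 16 + 10 = 694 true growth rings.
A: Extension rate ≈ 317.0 / 694 = 0.457 mm/year.
Specimen B: 229.4 mm / 0.457 mm per year = 501.97 years ≈ 502 growth rings.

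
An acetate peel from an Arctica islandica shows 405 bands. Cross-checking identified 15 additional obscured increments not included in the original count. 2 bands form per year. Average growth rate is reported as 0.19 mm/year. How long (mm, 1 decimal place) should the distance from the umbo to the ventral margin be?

Correcting the raw count gives 405 + 15 = 420 true bands.
Dividing by 2 bands per year: 420 / 2 = 210 years.
210 years at 0.19 mm/year gives 0.19 × 210 = 39.9 mm.

39.9 mm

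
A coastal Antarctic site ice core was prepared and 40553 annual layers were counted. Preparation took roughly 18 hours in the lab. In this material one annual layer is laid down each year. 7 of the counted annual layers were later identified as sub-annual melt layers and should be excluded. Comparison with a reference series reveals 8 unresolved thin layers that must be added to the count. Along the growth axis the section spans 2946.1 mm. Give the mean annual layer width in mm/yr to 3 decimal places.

0.073 mm/yr

True annual layer count = 40553 − 7 + 8 = 40554.
2946.1 mm over 40554 years gives 2946.1 / 40554 ≈ 0.073 mm/yr.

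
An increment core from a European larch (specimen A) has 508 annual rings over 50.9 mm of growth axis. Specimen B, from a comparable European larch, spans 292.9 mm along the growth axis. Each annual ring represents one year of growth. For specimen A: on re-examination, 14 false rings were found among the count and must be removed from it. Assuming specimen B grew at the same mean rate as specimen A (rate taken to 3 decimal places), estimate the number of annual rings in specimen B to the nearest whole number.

2844 annual rings

Specimen A: correcting the raw count gives 508 − 14 = 494 true annual rings.
A: Mean rate = 50.9 mm / 494 years ≈ 0.103 mm per year.
B spans 292.9 / 0.103 = 2843.69 years ≈ 2844 annual rings.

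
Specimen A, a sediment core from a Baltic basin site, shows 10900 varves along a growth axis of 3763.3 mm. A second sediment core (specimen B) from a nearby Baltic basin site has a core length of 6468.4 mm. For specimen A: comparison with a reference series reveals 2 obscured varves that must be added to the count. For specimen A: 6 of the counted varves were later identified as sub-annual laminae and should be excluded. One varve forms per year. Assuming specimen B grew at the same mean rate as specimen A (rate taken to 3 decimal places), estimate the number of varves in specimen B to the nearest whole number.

18749 varves

Specimen A: true varve count = 10900 − 6 + 2 = 10896.
A: Mean rate = 3763.3 mm / 10896 years ≈ 0.345 mm/year.
B spans 6468.4 / 0.345 = 18748.99 years ≈ 18749 varves.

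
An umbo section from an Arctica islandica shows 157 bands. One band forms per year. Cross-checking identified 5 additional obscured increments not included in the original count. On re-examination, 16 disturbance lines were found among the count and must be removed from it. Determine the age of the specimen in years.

After corrections the count is 157 − 16 + 5 = 146 bands.
At one band per year, that is 146 years.

146 years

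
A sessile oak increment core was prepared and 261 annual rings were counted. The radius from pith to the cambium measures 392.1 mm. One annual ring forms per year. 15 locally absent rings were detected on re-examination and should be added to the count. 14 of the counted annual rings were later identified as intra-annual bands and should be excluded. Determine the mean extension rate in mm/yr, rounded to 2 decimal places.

Correcting the raw count gives 261 − 14 + 15 = 262 true annual rings.
Mean rate = 392.1 mm / 262 years ≈ 1.50 mm/yr.

1.50 mm/yr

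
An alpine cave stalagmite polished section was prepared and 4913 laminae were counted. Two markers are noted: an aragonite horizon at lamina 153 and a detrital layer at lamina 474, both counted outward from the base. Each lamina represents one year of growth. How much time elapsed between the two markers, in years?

321 yr

474 − 153 = 321 laminae lie between the two events.
At one lamina per year, 321 years elapsed between them.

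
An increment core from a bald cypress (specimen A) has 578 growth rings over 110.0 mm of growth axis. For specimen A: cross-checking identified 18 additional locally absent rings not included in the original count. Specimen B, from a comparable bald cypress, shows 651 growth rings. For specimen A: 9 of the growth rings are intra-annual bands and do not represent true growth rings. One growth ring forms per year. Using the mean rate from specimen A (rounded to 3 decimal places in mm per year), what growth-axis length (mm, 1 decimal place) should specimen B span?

121.7 mm

Specimen A: correcting the raw count gives 578 − 9 + 18 = 587 true growth rings.
A: 110.0 mm over 587 years gives 110.0 / 587 ≈ 0.187 mm/yr.
B's length ≈ 0.187 × 651 = 121.7 mm.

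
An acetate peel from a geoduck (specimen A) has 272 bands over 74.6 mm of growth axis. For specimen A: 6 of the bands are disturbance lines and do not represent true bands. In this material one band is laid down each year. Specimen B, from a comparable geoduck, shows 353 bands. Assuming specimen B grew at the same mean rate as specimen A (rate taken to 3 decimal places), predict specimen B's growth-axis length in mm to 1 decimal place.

Specimen A: adjusted count: 272 − 6 = 266 bands.
A: Mean rate = 74.6 mm / 266 years ≈ 0.280 mm/yr.
Length of B = 0.280 × 353 = 98.8 mm.

98.8 mm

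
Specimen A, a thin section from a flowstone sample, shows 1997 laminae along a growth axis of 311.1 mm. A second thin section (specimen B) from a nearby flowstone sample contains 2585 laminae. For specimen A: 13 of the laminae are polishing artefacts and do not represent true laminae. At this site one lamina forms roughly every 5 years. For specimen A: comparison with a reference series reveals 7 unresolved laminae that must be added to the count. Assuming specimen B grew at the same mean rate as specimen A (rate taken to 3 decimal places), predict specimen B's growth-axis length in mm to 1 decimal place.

400.7 mm

Specimen A: adjusted count: 1997 − 13 + 7 = 1991 laminae.
Specimen A: 1991 laminae at 5 years each span 1991 × 5 = 9955 years.
A: Extension rate ≈ 311.1 / 9955 = 0.031 mm/yr.
Specimen B: at 5 years per lamina, 2585 × 5 = 12925 years. B's length ≈ 0.031 × 12925 = 400.7 mm.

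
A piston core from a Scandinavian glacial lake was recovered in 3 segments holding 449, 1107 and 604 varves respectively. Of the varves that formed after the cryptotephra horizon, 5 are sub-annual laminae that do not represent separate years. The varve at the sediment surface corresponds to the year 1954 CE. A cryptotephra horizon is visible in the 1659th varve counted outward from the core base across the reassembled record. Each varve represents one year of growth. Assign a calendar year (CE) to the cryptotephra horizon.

Total varves = 449 + 1107 + 604 = 2160.
2160 − 1659 = 501 varves lie beyond the cryptotephra horizon toward the sediment surface.
501 − 5 false = 496 true varves after the cryptotephra horizon.
1954 − 496 = 1458 CE.

1458 CE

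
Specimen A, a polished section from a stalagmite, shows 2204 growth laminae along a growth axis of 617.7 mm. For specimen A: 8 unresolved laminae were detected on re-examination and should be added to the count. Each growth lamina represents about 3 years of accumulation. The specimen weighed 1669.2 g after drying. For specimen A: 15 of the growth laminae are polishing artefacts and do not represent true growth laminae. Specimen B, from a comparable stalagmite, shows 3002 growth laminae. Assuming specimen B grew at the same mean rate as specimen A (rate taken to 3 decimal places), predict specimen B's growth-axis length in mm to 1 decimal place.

Specimen A: correcting the raw count gives 2204 − 15 + 8 = 2197 true growth laminae.
Specimen A: 2197 growth laminae at 3 years each span 2197 × 3 = 6591 years.
A: 617.7 mm over 6591 years gives 617.7 / 6591 ≈ 0.094 mm per year.
Specimen B: at 3 years per growth lamina, 3002 × 3 = 9006 years. Length of B = 0.094 × 9006 = 846.6 mm.

846.6 mm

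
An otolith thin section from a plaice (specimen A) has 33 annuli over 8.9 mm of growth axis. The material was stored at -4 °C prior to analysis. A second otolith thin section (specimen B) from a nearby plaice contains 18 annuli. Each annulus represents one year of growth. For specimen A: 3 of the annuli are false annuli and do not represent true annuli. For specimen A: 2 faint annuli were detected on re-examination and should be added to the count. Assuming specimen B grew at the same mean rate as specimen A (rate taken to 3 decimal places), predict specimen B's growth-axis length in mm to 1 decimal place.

5.0 mm

Specimen A: true annulus count = 33 − 3 + 2 = 32.
A: Extension rate ≈ 8.9 / 32 = 0.278 mm per year.
Length of B = 0.278 × 18 = 5.0 mm.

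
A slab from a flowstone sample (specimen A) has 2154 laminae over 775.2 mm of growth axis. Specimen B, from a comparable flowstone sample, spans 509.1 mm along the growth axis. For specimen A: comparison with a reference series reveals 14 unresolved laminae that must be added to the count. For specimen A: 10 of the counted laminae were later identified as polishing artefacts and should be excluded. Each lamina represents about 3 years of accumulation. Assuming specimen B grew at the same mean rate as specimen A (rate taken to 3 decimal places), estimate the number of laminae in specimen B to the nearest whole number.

1414 laminae

Specimen A: correcting the raw count gives 2154 − 10 + 14 = 2158 true laminae.
Specimen A: at 3 years per lamina, 2158 × 3 = 6474 years.
A: Extension rate ≈ 775.2 / 6474 = 0.120 mm per year.
Specimen B: 509.1 mm / 0.120 mm per year = 4242.50 years; at 3 years per lamina that is 4242.50 / 3 ≈ 1414 laminae.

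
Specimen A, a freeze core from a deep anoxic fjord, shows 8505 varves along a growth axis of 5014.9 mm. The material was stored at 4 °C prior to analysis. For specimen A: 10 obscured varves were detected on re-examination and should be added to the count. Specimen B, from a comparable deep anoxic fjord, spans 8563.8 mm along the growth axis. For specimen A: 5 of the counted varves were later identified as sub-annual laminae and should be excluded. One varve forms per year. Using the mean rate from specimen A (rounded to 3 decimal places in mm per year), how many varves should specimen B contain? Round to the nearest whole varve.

14540 varves

Specimen A: after corrections the count is 8505 − 5 + 10 = 8510 varves.
A: Mean rate = 5014.9 mm / 8510 years ≈ 0.589 mm per year.
Specimen B: 8563.8 mm / 0.589 mm per year = 14539.56 years ≈ 14540 varves.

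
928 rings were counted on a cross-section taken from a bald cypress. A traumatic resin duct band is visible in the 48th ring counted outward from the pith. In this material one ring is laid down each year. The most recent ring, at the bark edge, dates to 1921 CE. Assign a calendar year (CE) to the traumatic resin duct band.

The traumatic resin duct band sits at ring 48 from the pith, so 928 − 48 = 880 rings formed after it.
1921 − 880 = 1041 CE.

1041 CE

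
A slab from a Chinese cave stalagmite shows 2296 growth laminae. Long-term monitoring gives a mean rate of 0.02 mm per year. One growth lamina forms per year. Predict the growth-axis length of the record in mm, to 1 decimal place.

2296 years of growth are recorded.
2296 years at 0.02 mm/year gives 0.02 × 2296 = 45.9 mm.

45.9 mm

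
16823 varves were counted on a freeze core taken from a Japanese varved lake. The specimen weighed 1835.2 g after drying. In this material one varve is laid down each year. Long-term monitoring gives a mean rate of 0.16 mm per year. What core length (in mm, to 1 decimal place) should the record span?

2691.7 mm

The record spans 16823 years at 0.16 mm per year.
Length ≈ 0.16 × 16823 = 2691.7 mm.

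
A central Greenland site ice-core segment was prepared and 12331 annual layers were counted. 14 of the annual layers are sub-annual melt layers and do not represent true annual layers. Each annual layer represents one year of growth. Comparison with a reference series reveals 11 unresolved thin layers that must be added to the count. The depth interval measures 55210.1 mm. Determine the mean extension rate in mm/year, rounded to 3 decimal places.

Correcting the raw count gives 12331 − 14 + 11 = 12328 true annual layers.
55210.1 mm over 12328 years gives 55210.1 / 12328 ≈ 4.478 mm/year.

4.478 mm/year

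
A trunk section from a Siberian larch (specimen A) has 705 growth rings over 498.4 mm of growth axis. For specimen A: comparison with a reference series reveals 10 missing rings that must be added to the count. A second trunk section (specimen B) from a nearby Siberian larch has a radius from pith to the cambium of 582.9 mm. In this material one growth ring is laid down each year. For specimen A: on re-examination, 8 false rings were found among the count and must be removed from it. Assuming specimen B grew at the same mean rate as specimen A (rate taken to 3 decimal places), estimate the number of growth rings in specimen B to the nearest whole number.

Specimen A: adjusted count: 705 − 8 + 10 = 707 growth rings.
A: Mean rate = 498.4 mm / 707 years ≈ 0.705 mm/year.
B spans 582.9 / 0.705 = 826.81 years ≈ 827 growth rings.

827 growth rings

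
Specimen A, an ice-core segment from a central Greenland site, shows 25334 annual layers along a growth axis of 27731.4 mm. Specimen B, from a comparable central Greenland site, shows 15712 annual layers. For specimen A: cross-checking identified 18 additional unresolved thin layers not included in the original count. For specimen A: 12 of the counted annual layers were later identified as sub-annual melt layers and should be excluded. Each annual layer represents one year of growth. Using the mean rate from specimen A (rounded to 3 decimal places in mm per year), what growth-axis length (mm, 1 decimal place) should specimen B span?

Specimen A: true annual layer count = 25334 − 12 + 18 = 25340.
A: Mean rate = 27731.4 mm / 25340 years ≈ 1.094 mm/yr.
For B, 1.094 mm/year × 15712 years = 17188.9 mm.

17188.9 mm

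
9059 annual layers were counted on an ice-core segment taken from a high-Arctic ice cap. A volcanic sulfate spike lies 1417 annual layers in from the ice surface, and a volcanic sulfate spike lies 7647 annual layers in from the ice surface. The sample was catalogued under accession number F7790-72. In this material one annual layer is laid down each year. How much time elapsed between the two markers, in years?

6230 yr

7647 − 1417 = 6230 annual layers lie between the two events.
One annual layer per year makes the interval 6230 years.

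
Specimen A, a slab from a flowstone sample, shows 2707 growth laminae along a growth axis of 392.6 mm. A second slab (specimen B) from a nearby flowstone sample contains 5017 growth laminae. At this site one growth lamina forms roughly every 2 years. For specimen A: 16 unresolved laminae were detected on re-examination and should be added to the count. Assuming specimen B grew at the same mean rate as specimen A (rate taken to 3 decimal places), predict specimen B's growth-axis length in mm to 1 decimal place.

722.4 mm

Specimen A: correcting the raw count gives 2707 + 16 = 2723 true growth laminae.
Specimen A: multiplying by 2 years per growth lamina: 2723 × 2 = 5446 years.
A: 392.6 mm over 5446 years gives 392.6 / 5446 ≈ 0.072 mm per year.
Specimen B: 5017 growth laminae at 2 years each span 5017 × 2 = 10034 years. B's length ≈ 0.072 × 10034 = 722.4 mm.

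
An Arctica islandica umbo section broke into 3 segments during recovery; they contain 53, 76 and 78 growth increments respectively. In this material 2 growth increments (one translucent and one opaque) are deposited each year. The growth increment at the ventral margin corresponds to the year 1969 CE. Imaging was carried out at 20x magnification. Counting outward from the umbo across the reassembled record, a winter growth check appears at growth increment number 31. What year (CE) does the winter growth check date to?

1881 CE

Total growth increments = 53 + 76 + 78 = 207.
Between growth increment 31 and the ventral margin there are 207 − 31 = 176 growth increments.
With 2 growth increments per year, 176 / 2 = 88 years.
Counting back 88 years from 1969 CE places the winter growth check in 1969 − 88 = 1881 CE.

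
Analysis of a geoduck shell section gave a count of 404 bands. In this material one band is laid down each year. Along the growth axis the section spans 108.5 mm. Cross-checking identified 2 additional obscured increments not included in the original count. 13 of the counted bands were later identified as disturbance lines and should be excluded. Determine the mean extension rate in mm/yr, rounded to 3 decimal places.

0.276 mm/yr

Correcting the raw count gives 404 − 13 + 2 = 393 true bands.
Extension rate ≈ 108.5 / 393 = 0.276 mm/yr.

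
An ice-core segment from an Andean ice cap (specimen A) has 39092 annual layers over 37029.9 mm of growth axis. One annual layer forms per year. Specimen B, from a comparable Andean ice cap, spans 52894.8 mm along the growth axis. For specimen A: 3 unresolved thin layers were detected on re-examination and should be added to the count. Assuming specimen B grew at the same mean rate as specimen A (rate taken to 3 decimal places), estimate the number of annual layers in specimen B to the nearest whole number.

55855 annual layers

Specimen A: correcting the raw count gives 39092 + 3 = 39095 true annual layers.
A: 37029.9 mm over 39095 years gives 37029.9 / 39095 ≈ 0.947 mm/yr.
B spans 52894.8 / 0.947 = 55855.12 years ≈ 55855 annual layers.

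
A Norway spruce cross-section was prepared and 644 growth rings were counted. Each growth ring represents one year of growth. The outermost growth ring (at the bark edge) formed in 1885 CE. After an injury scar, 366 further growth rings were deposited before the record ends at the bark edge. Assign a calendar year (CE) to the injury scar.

366 growth rings post-date the injury scar.
Counting back 366 years from 1885 CE places the injury scar in 1885 − 366 = 1519 CE.

1519 CE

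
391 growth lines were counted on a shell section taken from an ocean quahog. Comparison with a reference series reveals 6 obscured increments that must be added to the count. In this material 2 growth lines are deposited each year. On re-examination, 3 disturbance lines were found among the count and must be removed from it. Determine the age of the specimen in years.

Correcting the raw count gives 391 − 3 + 6 = 394 true growth lines.
Dividing by 2 growth lines per year: 394 / 2 = 197 years.

197 years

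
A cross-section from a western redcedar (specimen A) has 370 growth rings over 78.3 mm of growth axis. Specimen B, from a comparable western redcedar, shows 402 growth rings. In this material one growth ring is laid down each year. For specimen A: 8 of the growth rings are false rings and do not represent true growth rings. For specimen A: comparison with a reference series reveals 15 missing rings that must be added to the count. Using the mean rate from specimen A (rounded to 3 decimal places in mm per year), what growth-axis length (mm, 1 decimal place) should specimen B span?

83.6 mm

Specimen A: true growth ring count = 370 − 8 + 15 = 377.
A: Extension rate ≈ 78.3 / 377 = 0.208 mm per year.
For B, 0.208 mm/year × 402 years = 83.6 mm.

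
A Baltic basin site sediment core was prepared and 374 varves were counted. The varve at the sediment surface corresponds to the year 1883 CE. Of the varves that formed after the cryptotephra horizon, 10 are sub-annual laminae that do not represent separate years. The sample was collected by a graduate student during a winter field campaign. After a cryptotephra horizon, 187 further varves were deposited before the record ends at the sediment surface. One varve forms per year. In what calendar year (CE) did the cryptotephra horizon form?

1706 CE

187 varves post-date the cryptotephra horizon.
Removing the 10 false varves leaves 187 − 10 = 177 true varves beyond the cryptotephra horizon.
Counting back 177 years from 1883 CE places the cryptotephra horizon in 1883 − 177 = 1706 CE.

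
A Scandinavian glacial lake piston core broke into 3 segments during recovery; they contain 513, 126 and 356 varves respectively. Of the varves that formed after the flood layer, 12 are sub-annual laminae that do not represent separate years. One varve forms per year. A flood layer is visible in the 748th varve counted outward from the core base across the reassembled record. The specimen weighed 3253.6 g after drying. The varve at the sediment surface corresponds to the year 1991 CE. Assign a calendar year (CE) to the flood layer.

Total varves = 513 + 126 + 356 = 995.
The flood layer sits at varve 748 from the core base, so 995 − 748 = 247 varves formed after it.
247 − 12 false = 235 true varves after the flood layer.
1991 − 235 = 1756 CE.

1756 CE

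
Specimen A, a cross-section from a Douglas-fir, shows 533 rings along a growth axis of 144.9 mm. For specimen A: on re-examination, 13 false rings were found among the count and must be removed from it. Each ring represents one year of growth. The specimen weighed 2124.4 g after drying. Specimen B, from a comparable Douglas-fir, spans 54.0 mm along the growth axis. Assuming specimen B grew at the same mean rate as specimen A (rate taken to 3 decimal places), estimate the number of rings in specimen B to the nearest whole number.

Specimen A: true ring count = 533 − 13 = 520.
A: 144.9 mm over 520 years gives 144.9 / 520 ≈ 0.279 mm/year.
B spans 54.0 / 0.279 = 193.55 years ≈ 194 rings.

194 rings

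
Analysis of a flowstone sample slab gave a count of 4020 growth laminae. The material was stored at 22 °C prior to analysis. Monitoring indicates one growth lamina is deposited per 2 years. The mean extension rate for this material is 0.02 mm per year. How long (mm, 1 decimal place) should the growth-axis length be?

4020 growth laminae at 2 years each span 4020 × 2 = 8040 years.
8040 years at 0.02 mm/year gives 0.02 × 8040 = 160.8 mm.

160.8 mm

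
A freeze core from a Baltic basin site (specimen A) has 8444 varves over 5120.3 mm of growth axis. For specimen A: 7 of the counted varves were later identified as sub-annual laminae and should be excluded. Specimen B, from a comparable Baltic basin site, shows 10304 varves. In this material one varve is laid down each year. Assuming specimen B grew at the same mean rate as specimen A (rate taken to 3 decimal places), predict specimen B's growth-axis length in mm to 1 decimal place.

Specimen A: correcting the raw count gives 8444 − 7 = 8437 true varves.
A: Extension rate ≈ 5120.3 / 8437 = 0.607 mm/year.
For B, 0.607 mm/year × 10304 years = 6254.5 mm.

6254.5 mm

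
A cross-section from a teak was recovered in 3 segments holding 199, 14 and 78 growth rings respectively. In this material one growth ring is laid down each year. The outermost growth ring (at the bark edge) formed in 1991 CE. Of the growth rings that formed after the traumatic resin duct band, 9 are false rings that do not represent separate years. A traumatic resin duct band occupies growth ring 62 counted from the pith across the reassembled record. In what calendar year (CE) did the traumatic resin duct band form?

Total growth rings = 199 + 14 + 78 = 291.
The traumatic resin duct band sits at growth ring 62 from the pith, so 291 − 62 = 229 growth rings formed after it.
Removing the 9 false growth rings leaves 229 − 9 = 220 true growth rings beyond the traumatic resin duct band.
1991 − 220 = 1771 CE.

1771 CE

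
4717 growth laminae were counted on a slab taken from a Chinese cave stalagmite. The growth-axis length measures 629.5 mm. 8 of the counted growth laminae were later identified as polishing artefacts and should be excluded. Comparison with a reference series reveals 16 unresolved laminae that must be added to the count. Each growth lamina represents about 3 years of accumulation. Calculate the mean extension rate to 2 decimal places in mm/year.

Adjusted count: 4717 − 8 + 16 = 4725 growth laminae.
4725 growth laminae at 3 years each span 4725 × 3 = 14175 years.
Extension rate ≈ 629.5 / 14175 = 0.04 mm/year.

0.04 mm/year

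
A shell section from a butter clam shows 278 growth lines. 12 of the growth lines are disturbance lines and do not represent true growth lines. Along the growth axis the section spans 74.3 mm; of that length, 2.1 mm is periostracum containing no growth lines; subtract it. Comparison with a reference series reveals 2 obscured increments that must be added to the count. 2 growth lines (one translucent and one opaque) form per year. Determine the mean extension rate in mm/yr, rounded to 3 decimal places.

0.539 mm/yr

After corrections the count is 278 − 12 + 2 = 268 growth lines.
Dividing by 2 growth lines per year: 268 / 2 = 134 years.
Removing the 2.1 mm offcut leaves 74.3 − 2.1 = 72.2 mm.
Mean rate = 72.2 mm / 134 years ≈ 0.539 mm/yr.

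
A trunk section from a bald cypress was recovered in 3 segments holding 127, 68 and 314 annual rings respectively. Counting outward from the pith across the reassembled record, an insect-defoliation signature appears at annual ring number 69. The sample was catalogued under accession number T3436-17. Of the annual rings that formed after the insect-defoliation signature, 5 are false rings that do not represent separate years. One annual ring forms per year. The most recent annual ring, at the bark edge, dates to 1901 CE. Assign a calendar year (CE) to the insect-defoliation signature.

1466 CE

Total annual rings = 127 + 68 + 314 = 509.
509 − 69 = 440 annual rings lie beyond the insect-defoliation signature toward the bark edge.
440 − 5 false = 435 true annual rings after the insect-defoliation signature.
1901 − 435 = 1466 CE.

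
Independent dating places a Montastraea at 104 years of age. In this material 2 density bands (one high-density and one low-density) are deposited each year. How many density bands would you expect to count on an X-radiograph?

104 years at 2 density bands per year gives 104 × 2 = 208 density bands.
So 208 density bands should be present.

208 density bands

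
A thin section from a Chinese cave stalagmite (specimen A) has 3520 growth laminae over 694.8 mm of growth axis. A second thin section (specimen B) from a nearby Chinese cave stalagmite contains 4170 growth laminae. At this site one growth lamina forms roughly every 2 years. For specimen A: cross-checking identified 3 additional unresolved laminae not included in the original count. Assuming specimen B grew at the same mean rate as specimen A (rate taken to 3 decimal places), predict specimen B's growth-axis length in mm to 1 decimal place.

Specimen A: after corrections the count is 3520 + 3 = 3523 growth laminae.
Specimen A: multiplying by 2 years per growth lamina: 3523 × 2 = 7046 years.
A: 694.8 mm over 7046 years gives 694.8 / 7046 ≈ 0.099 mm per year.
Specimen B: at 2 years per growth lamina, 4170 × 2 = 8340 years. B's length ≈ 0.099 × 8340 = 825.7 mm.

825.7 mm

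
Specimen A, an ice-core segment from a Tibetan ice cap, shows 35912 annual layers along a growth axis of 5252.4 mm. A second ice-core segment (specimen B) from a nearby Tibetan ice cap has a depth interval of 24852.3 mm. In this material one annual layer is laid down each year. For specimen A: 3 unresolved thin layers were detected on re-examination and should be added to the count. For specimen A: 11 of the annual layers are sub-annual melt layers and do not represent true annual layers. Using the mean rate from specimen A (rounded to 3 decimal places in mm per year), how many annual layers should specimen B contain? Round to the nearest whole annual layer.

Specimen A: adjusted count: 35912 − 11 + 3 = 35904 annual layers.
A: Mean rate = 5252.4 mm / 35904 years ≈ 0.146 mm/year.
For B, 24852.3 / 0.146 = 170221.23 years ≈ 170221 annual layers.

170221 annual layers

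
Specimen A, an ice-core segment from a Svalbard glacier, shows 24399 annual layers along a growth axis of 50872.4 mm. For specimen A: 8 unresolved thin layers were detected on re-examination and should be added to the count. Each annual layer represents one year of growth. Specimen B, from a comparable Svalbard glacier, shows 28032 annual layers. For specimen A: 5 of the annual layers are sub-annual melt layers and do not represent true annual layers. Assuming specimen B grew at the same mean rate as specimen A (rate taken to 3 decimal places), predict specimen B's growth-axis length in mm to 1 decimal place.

58446.7 mm

Specimen A: true annual layer count = 24399 − 5 + 8 = 24402.
A: Extension rate ≈ 50872.4 / 24402 = 2.085 mm per year.
B's length ≈ 2.085 × 28032 = 58446.7 mm.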